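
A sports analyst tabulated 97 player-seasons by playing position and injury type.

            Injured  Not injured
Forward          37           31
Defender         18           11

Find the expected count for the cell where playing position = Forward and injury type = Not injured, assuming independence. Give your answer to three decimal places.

Row total (Forward) = 68; column total (Not injured) = 42; grand total N = 97.
Expected count = (row total × column total) / N = 68 × 42 / 97 = 29.443.

29.443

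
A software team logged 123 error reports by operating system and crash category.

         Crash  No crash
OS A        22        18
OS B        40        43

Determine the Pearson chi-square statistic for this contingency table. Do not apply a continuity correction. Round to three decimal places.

Row totals: 40, 83. Column totals: 62, 61. Grand total N = 123.
Expected counts (row total × column total / N):
  OS A, Crash: 40×62/123 = 20.1626
  OS A, No crash: 40×61/123 = 19.8374
  OS B, Crash: 83×62/123 = 41.8374
  OS B, No crash: 83×61/123 = 41.1626
Contributions (O − E)²/E:
  (22 − 20.1626)²/20.1626 = 0.1674
  (18 − 19.8374)²/19.8374 = 0.1702
  (40 − 41.8374)²/41.8374 = 0.0807
  (43 − 41.1626)²/41.1626 = 0.0820
χ² = 0.1674 + 0.1702 + 0.0807 + 0.0820 = 0.500

0.500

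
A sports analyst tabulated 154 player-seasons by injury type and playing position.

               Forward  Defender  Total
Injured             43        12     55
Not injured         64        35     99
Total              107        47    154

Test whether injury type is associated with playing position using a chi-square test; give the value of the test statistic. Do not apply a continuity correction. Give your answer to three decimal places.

Grand total N = 154.
Expected counts (row total × column total / N):
  Injured, Forward: 55×107/154 = 38.2143
  Injured, Defender: 55×47/154 = 16.7857
  Not injured, Forward: 99×107/154 = 68.7857
  Not injured, Defender: 99×47/154 = 30.2143
Contributions (O − E)²/E:
  (43 − 38.2143)²/38.2143 = 0.5993
  (12 − 16.7857)²/16.7857 = 1.3644
  (64 − 68.7857)²/68.7857 = 0.3330
  (35 − 30.2143)²/30.2143 = 0.7580
χ² = 0.5993 + 1.3644 + 0.3330 + 0.7580 = 3.055

3.055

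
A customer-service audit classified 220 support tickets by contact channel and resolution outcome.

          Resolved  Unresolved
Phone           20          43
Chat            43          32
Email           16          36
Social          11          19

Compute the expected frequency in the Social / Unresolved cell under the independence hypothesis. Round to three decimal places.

17.727

Row total (Social) = 30; column total (Unresolved) = 130; grand total N = 220.
Expected count = (row total × column total) / N = 30 × 130 / 220 = 17.727.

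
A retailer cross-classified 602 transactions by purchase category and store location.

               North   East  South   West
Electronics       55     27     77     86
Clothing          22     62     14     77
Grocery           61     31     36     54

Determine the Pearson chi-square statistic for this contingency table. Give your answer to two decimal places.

80.68

Row totals: 245, 175, 182. Column totals: 138, 120, 127, 217. Grand total N = 602.
Expected counts (row total × column total / N):
  Electronics, North: 245×138/602 = 56.163
  Electronics, East: 245×120/602 = 48.837
  Electronics, South: 245×127/602 = 51.686
  Electronics, West: 245×217/602 = 88.314
  Clothing, North: 175×138/602 = 40.116
  Clothing, East: 175×120/602 = 34.884
  Clothing, South: 175×127/602 = 36.919
  Clothing, West: 175×217/602 = 63.081
  Grocery, North: 182×138/602 = 41.721
  Grocery, East: 182×120/602 = 36.279
  Grocery, South: 182×127/602 = 38.395
  Grocery, West: 182×217/602 = 65.605
Contributions (O − E)²/E:
  (55 − 56.163)²/56.163 = 0.0241
  (27 − 48.837)²/48.837 = 9.7642
  (77 − 51.686)²/51.686 = 12.3979
  (86 − 88.314)²/88.314 = 0.0606
  (22 − 40.116)²/40.116 = 8.1810
  (62 − 34.884)²/34.884 = 21.0778
  (14 − 36.919)²/36.919 = 14.2279
  (77 − 63.081)²/63.081 = 3.0713
  (61 − 41.721)²/41.721 = 8.9087
  (31 − 36.279)²/36.279 = 0.7682
  (36 − 38.395)²/38.395 = 0.1494
  (54 − 65.605)²/65.605 = 2.0528
χ² = 0.0241 + 9.7642 + 12.3979 + 0.0606 + 8.1810 + 21.0778 + 14.2279 + 3.0713 + 8.9087 + 0.7682 + 0.1494 + 2.0528 = 80.68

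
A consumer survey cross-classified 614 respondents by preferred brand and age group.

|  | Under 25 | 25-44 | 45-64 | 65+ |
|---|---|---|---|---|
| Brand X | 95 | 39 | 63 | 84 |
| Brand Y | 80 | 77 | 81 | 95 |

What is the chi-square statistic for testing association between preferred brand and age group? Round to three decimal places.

12.345

Row totals: 281, 333. Column totals: 175, 116, 144, 179. Grand total N = 614.
Expected counts (row total × column total / N):
  Brand X, Under 25: 281×175/614 = 80.08958
  Brand X, 25-44: 281×116/614 = 53.08795
  Brand X, 45-64: 281×144/614 = 65.90228
  Brand X, 65+: 281×179/614 = 81.92020
  Brand Y, Under 25: 333×175/614 = 94.91042
  Brand Y, 25-44: 333×116/614 = 62.91205
  Brand Y, 45-64: 333×144/614 = 78.09772
  Brand Y, 65+: 333×179/614 = 97.07980
Contributions (O − E)²/E:
  (95 − 80.08958)²/80.08958 = 2.7759
  (39 − 53.08795)²/53.08795 = 3.7385
  (63 − 65.90228)²/65.90228 = 0.1278
  (84 − 81.92020)²/81.92020 = 0.0528
  (80 − 94.91042)²/94.91042 = 2.3424
  (77 − 62.91205)²/62.91205 = 3.1547
  (81 − 78.09772)²/78.09772 = 0.1079
  (95 − 97.07980)²/97.07980 = 0.0446
χ² = 2.7759 + 3.7385 + 0.1278 + 0.0528 + 2.3424 + 3.1547 + 0.1079 + 0.0446 = 12.345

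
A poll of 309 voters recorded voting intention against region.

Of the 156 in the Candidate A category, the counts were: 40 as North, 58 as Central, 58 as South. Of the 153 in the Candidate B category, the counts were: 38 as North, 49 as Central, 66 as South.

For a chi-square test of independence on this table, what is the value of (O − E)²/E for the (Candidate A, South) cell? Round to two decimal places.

0.34

Row total (Candidate A) = 156; column total (South) = 124; N = 309.
Expected count E = 156 × 124 / 309 = 62.602.
Contribution = (O − E)²/E = (58 − 62.602)² / 62.602 = 0.34.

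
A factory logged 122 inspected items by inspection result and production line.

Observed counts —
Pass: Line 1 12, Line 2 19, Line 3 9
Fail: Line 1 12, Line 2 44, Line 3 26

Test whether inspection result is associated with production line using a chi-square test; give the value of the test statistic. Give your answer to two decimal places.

Row totals: 40, 82. Column totals: 24, 63, 35. Grand total N = 122.
Expected counts (row total × column total / N):
  Pass, Line 1: 40×24/122 = 7.869
  Pass, Line 2: 40×63/122 = 20.656
  Pass, Line 3: 40×35/122 = 11.475
  Fail, Line 1: 82×24/122 = 16.131
  Fail, Line 2: 82×63/122 = 42.344
  Fail, Line 3: 82×35/122 = 23.525
Contributions (O − E)²/E:
  (12 − 7.869)²/7.869 = 2.1687
  (19 − 20.656)²/20.656 = 0.1328
  (9 − 11.475)²/11.475 = 0.5338
  (12 − 16.131)²/16.131 = 1.0579
  (44 − 42.344)²/42.344 = 0.0648
  (26 − 23.525)²/23.525 = 0.2604
χ² = 2.1687 + 0.1328 + 0.5338 + 1.0579 + 0.0648 + 0.2604 = 4.22

4.22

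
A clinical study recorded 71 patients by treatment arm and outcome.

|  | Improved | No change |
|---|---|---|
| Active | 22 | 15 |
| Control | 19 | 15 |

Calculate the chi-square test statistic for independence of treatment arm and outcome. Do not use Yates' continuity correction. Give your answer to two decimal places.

Row totals: 37, 34. Column totals: 41, 30. Grand total N = 71.
Expected counts (row total × column total / N):
  Active, Improved: 37×41/71 = 21.366
  Active, No change: 37×30/71 = 15.634
  Control, Improved: 34×41/71 = 19.634
  Control, No change: 34×30/71 = 14.366
Contributions (O − E)²/E:
  (22 − 21.366)²/21.366 = 0.0188
  (15 − 15.634)²/15.634 = 0.0257
  (19 − 19.634)²/19.634 = 0.0205
  (15 − 14.366)²/14.366 = 0.0280
χ² = 0.0188 + 0.0257 + 0.0205 + 0.0280 = 0.09

0.09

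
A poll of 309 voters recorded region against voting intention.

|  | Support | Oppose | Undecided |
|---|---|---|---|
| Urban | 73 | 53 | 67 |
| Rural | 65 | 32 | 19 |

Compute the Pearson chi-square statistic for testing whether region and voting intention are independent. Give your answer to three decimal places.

Row totals: 193, 116. Column totals: 138, 85, 86. Grand total N = 309.
Expected counts (row total × column total / N):
  Urban, Support: 193×138/309 = 86.1942
  Urban, Oppose: 193×85/309 = 53.0906
  Urban, Undecided: 193×86/309 = 53.7152
  Rural, Support: 116×138/309 = 51.8058
  Rural, Oppose: 116×85/309 = 31.9094
  Rural, Undecided: 116×86/309 = 32.2848
Contributions (O − E)²/E:
  (73 − 86.1942)²/86.1942 = 2.0197
  (53 − 53.0906)²/53.0906 = 0.0002
  (67 − 53.7152)²/53.7152 = 3.2856
  (65 − 51.8058)²/51.8058 = 3.3604
  (32 − 31.9094)²/31.9094 = 0.0003
  (19 − 32.2848)²/32.2848 = 5.4665
χ² = 2.0197 + 0.0002 + 3.2856 + 3.3604 + 0.0003 + 5.4665 = 14.133

14.133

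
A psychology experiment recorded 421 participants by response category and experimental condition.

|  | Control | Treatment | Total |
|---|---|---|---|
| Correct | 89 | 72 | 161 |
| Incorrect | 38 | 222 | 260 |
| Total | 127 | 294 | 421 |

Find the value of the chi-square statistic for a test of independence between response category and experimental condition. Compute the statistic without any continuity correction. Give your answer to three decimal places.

78.046

Grand total N = 421.
Expected counts (row total × column total / N):
  Correct, Control: 161×127/421 = 48.5677
  Correct, Treatment: 161×294/421 = 112.4323
  Incorrect, Control: 260×127/421 = 78.4323
  Incorrect, Treatment: 260×294/421 = 181.5677
Contributions (O − E)²/E:
  (89 − 48.5677)²/48.5677 = 33.6596
  (72 − 112.4323)²/112.4323 = 14.5400
  (38 − 78.4323)²/78.4323 = 20.8431
  (222 − 181.5677)²/181.5677 = 9.0036
χ² = 33.6596 + 14.5400 + 20.8431 + 9.0036 = 78.046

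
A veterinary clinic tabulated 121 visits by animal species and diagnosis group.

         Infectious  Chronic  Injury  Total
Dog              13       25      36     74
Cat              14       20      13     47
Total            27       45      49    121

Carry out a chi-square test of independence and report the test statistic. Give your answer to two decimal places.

Grand total N = 121.
Expected counts (row total × column total / N):
  Dog, Infectious: 74×27/121 = 16.512
  Dog, Chronic: 74×45/121 = 27.521
  Dog, Injury: 74×49/121 = 29.967
  Cat, Infectious: 47×27/121 = 10.488
  Cat, Chronic: 47×45/121 = 17.479
  Cat, Injury: 47×49/121 = 19.033
Contributions (O − E)²/E:
  (13 − 16.512)²/16.512 = 0.7470
  (25 − 27.521)²/27.521 = 0.2309
  (36 − 29.967)²/29.967 = 1.2146
  (14 − 10.488)²/10.488 = 1.1760
  (20 − 17.479)²/17.479 = 0.3636
  (13 − 19.033)²/19.033 = 1.9123
χ² = 0.7470 + 0.2309 + 1.2146 + 1.1760 + 0.3636 + 1.9123 = 5.64

5.64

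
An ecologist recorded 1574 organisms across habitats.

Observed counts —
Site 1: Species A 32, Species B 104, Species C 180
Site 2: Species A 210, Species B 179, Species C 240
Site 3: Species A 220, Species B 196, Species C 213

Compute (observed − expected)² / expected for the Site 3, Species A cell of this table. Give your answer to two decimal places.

Row total (Site 3) = 629; column total (Species A) = 462; N = 1574.
Expected count E = 629 × 462 / 1574 = 184.624.
Contribution = (O − E)²/E = (220 − 184.624)² / 184.624 = 6.78.

6.78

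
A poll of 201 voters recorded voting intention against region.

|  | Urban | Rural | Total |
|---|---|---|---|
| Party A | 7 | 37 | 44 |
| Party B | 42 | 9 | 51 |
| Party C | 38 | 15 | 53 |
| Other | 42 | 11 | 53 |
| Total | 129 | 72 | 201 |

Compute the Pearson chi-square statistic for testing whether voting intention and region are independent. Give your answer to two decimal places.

58.46

Grand total N = 201.
Expected counts (row total × column total / N):
  Party A, Urban: 44×129/201 = 28.239
  Party A, Rural: 44×72/201 = 15.761
  Party B, Urban: 51×129/201 = 32.731
  Party B, Rural: 51×72/201 = 18.269
  Party C, Urban: 53×129/201 = 34.015
  Party C, Rural: 53×72/201 = 18.985
  Other, Urban: 53×129/201 = 34.015
  Other, Rural: 53×72/201 = 18.985
Contributions (O − E)²/E:
  (7 − 28.239)²/28.239 = 15.9742
  (37 − 15.761)²/15.761 = 28.6210
  (42 − 32.731)²/32.731 = 2.6249
  (9 − 18.269)²/18.269 = 4.7027
  (38 − 34.015)²/34.015 = 0.4669
  (15 − 18.985)²/18.985 = 0.8365
  (42 − 34.015)²/34.015 = 1.8745
  (11 − 18.985)²/18.985 = 3.3585
χ² = 15.9742 + 28.6210 + 2.6249 + 4.7027 + 0.4669 + 0.8365 + 1.8745 + 3.3585 = 58.46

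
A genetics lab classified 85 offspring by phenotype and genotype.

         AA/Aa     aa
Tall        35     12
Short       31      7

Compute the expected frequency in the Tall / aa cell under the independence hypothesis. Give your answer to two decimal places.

Row total (Tall) = 47; column total (aa) = 19; grand total N = 85.
Expected count = (row total × column total) / N = 47 × 19 / 85 = 10.51.

10.51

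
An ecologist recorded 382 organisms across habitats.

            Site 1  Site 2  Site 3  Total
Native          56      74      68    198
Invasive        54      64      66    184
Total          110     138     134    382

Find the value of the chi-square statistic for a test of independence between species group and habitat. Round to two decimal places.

Grand total N = 382.
Expected counts (row total × column total / N):
  Native, Site 1: 198×110/382 = 57.016
  Native, Site 2: 198×138/382 = 71.529
  Native, Site 3: 198×134/382 = 69.455
  Invasive, Site 1: 184×110/382 = 52.984
  Invasive, Site 2: 184×138/382 = 66.471
  Invasive, Site 3: 184×134/382 = 64.545
Contributions (O − E)²/E:
  (56 − 57.016)²/57.016 = 0.0181
  (74 − 71.529)²/71.529 = 0.0854
  (68 − 69.455)²/69.455 = 0.0305
  (54 − 52.984)²/52.984 = 0.0195
  (64 − 66.471)²/66.471 = 0.0919
  (66 − 64.545)²/64.545 = 0.0328
χ² = 0.0181 + 0.0854 + 0.0305 + 0.0195 + 0.0919 + 0.0328 = 0.28

0.28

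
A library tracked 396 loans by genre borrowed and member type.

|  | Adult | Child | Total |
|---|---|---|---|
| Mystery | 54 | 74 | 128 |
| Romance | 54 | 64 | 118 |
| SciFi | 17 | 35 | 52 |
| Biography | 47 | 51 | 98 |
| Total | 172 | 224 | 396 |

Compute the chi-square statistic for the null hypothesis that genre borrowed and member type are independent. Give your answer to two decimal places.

3.60

Grand total N = 396.
Expected counts (row total × column total / N):
  Mystery, Adult: 128×172/396 = 55.596
  Mystery, Child: 128×224/396 = 72.404
  Romance, Adult: 118×172/396 = 51.253
  Romance, Child: 118×224/396 = 66.747
  SciFi, Adult: 52×172/396 = 22.586
  SciFi, Child: 52×224/396 = 29.414
  Biography, Adult: 98×172/396 = 42.566
  Biography, Child: 98×224/396 = 55.434
Contributions (O − E)²/E:
  (54 − 55.596)²/55.596 = 0.0458
  (74 − 72.404)²/72.404 = 0.0352
  (54 − 51.253)²/51.253 = 0.1472
  (64 − 66.747)²/66.747 = 0.1131
  (17 − 22.586)²/22.586 = 1.3815
  (35 − 29.414)²/29.414 = 1.0608
  (47 − 42.566)²/42.566 = 0.4619
  (51 − 55.434)²/55.434 = 0.3547
χ² = 0.0458 + 0.0352 + 0.1472 + 0.1131 + 1.3815 + 1.0608 + 0.4619 + 0.3547 = 3.60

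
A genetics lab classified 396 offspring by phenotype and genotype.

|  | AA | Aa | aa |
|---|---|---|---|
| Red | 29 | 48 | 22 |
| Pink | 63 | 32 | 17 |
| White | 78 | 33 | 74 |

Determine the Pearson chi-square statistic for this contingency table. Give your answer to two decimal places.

Row totals: 99, 112, 185. Column totals: 170, 113, 113. Grand total N = 396.
Expected counts (row total × column total / N):
  Red, AA: 99×170/396 = 42.500
  Red, Aa: 99×113/396 = 28.250
  Red, aa: 99×113/396 = 28.250
  Pink, AA: 112×170/396 = 48.081
  Pink, Aa: 112×113/396 = 31.960
  Pink, aa: 112×113/396 = 31.960
  White, AA: 185×170/396 = 79.419
  White, Aa: 185×113/396 = 52.790
  White, aa: 185×113/396 = 52.790
Contributions (O − E)²/E:
  (29 − 42.500)²/42.500 = 4.2882
  (48 − 28.250)²/28.250 = 13.8075
  (22 − 28.250)²/28.250 = 1.3827
  (63 − 48.081)²/48.081 = 4.6292
  (32 − 31.960)²/31.960 = 0.0001
  (17 − 31.960)²/31.960 = 7.0026
  (78 − 79.419)²/79.419 = 0.0254
  (33 − 52.790)²/52.790 = 7.4189
  (74 − 52.790)²/52.790 = 8.5218
χ² = 4.2882 + 13.8075 + 1.3827 + 4.6292 + 0.0001 + 7.0026 + 0.0254 + 7.4189 + 8.5218 = 47.08

47.08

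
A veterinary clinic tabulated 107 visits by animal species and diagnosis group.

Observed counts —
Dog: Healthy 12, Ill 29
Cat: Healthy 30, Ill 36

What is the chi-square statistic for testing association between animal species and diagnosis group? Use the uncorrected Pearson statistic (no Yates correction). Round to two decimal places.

Row totals: 41, 66. Column totals: 42, 65. Grand total N = 107.
Expected counts (row total × column total / N):
  Dog, Healthy: 41×42/107 = 16.093
  Dog, Ill: 41×65/107 = 24.907
  Cat, Healthy: 66×42/107 = 25.907
  Cat, Ill: 66×65/107 = 40.093
Contributions (O − E)²/E:
  (12 − 16.093)²/16.093 = 1.0410
  (29 − 24.907)²/24.907 = 0.6726
  (30 − 25.907)²/25.907 = 0.6466
  (36 − 40.093)²/40.093 = 0.4178
χ² = 1.0410 + 0.6726 + 0.6466 + 0.4178 = 2.78

2.78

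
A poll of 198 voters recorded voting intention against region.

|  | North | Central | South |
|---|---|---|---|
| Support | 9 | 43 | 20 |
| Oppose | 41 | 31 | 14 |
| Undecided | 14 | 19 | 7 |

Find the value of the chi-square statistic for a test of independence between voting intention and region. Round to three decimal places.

Row totals: 72, 86, 40. Column totals: 64, 93, 41. Grand total N = 198.
Expected counts (row total × column total / N):
  Support, North: 72×64/198 = 23.2727
  Support, Central: 72×93/198 = 33.8182
  Support, South: 72×41/198 = 14.9091
  Oppose, North: 86×64/198 = 27.7980
  Oppose, Central: 86×93/198 = 40.3939
  Oppose, South: 86×41/198 = 17.8081
  Undecided, North: 40×64/198 = 12.9293
  Undecided, Central: 40×93/198 = 18.7879
  Undecided, South: 40×41/198 = 8.2828
Contributions (O − E)²/E:
  (9 − 23.2727)²/23.2727 = 8.7532
  (43 − 33.8182)²/33.8182 = 2.4929
  (20 − 14.9091)²/14.9091 = 1.7384
  (41 − 27.7980)²/27.7980 = 6.2700
  (31 − 40.3939)²/40.3939 = 2.1846
  (14 − 17.8081)²/17.8081 = 0.8143
  (14 − 12.9293)²/12.9293 = 0.0887
  (19 − 18.7879)²/18.7879 = 0.0024
  (7 − 8.2828)²/8.2828 = 0.1987
χ² = 8.7532 + 2.4929 + 1.7384 + 6.2700 + 2.1846 + 0.8143 + 0.0887 + 0.0024 + 0.1987 = 22.543

22.543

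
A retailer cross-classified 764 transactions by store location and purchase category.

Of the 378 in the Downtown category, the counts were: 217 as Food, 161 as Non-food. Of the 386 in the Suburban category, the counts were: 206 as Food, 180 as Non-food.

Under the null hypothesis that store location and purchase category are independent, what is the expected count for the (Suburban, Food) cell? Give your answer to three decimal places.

213.715

Row total (Suburban) = 386; column total (Food) = 423; grand total N = 764.
Expected count = (row total × column total) / N = 386 × 423 / 764 = 213.715.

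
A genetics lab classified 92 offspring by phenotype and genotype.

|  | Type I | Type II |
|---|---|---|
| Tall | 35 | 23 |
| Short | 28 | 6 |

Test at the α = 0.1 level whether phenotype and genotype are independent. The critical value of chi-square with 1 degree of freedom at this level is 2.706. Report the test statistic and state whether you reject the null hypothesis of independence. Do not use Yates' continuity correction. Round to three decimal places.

Row totals: 58, 34. Column totals: 63, 29. Grand total N = 92.
Expected counts (row total × column total / N):
  Tall, Type I: 58×63/92 = 39.7174
  Tall, Type II: 58×29/92 = 18.2826
  Short, Type I: 34×63/92 = 23.2826
  Short, Type II: 34×29/92 = 10.7174
Contributions (O − E)²/E:
  (35 − 39.7174)²/39.7174 = 0.5603
  (23 − 18.2826)²/18.2826 = 1.2172
  (28 − 23.2826)²/23.2826 = 0.9558
  (6 − 10.7174)²/10.7174 = 2.0764
χ² = 0.5603 + 1.2172 + 0.9558 + 2.0764 = 4.810
df = (2−1)(2−1) = 1. Since 4.810 > 2.706, reject the null hypothesis of independence at α = 0.1.

4.810; reject H₀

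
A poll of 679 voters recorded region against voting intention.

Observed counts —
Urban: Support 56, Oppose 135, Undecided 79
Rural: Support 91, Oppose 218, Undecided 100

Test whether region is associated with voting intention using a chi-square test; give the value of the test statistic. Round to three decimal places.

1.939

Row totals: 270, 409. Column totals: 147, 353, 179. Grand total N = 679.
Expected counts (row total × column total / N):
  Urban, Support: 270×147/679 = 58.4536
  Urban, Oppose: 270×353/679 = 140.3682
  Urban, Undecided: 270×179/679 = 71.1782
  Rural, Support: 409×147/679 = 88.5464
  Rural, Oppose: 409×353/679 = 212.6318
  Rural, Undecided: 409×179/679 = 107.8218
Contributions (O − E)²/E:
  (56 − 58.4536)²/58.4536 = 0.1030
  (135 − 140.3682)²/140.3682 = 0.2053
  (79 − 71.1782)²/71.1782 = 0.8595
  (91 − 88.5464)²/88.5464 = 0.0680
  (218 − 212.6318)²/212.6318 = 0.1355
  (100 − 107.8218)²/107.8218 = 0.5674
χ² = 0.1030 + 0.2053 + 0.8595 + 0.0680 + 0.1355 + 0.5674 = 1.939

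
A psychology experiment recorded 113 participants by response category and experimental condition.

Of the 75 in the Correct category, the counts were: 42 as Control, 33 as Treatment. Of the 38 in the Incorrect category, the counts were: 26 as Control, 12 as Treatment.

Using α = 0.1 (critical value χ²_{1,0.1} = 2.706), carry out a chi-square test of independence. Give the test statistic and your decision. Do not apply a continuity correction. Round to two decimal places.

1.62; fail to reject H₀

Row totals: 75, 38. Column totals: 68, 45. Grand total N = 113.
Expected counts (row total × column total / N):
  Correct, Control: 75×68/113 = 45.133
  Correct, Treatment: 75×45/113 = 29.867
  Incorrect, Control: 38×68/113 = 22.867
  Incorrect, Treatment: 38×45/113 = 15.133
Contributions (O − E)²/E:
  (42 − 45.133)²/45.133 = 0.2175
  (33 − 29.867)²/29.867 = 0.3286
  (26 − 22.867)²/22.867 = 0.4293
  (12 − 15.133)²/15.133 = 0.6486
χ² = 0.2175 + 0.3286 + 0.4293 + 0.6486 = 1.62
df = (2−1)(2−1) = 1. Since 1.62 < 2.706, fail to reject the null hypothesis of independence at α = 0.1.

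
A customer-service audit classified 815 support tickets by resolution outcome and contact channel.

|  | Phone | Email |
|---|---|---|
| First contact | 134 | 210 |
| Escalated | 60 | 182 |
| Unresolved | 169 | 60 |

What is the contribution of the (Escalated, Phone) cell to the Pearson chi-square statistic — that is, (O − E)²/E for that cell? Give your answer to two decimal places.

21.19

Row total (Escalated) = 242; column total (Phone) = 363; N = 815.
Expected count E = 242 × 363 / 815 = 107.787.
Contribution = (O − E)²/E = (60 − 107.787)² / 107.787 = 21.19.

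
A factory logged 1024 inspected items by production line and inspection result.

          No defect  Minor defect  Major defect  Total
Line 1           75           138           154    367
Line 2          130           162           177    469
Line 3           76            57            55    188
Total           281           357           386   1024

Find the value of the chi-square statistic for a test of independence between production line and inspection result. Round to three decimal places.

Grand total N = 1024.
Expected counts (row total × column total / N):
  Line 1, No defect: 367×281/1024 = 100.7100
  Line 1, Minor defect: 367×357/1024 = 127.9482
  Line 1, Major defect: 367×386/1024 = 138.3418
  Line 2, No defect: 469×281/1024 = 128.7002
  Line 2, Minor defect: 469×357/1024 = 163.5088
  Line 2, Major defect: 469×386/1024 = 176.7910
  Line 3, No defect: 188×281/1024 = 51.5898
  Line 3, Minor defect: 188×357/1024 = 65.5430
  Line 3, Major defect: 188×386/1024 = 70.8672
Contributions (O − E)²/E:
  (75 − 100.7100)²/100.7100 = 6.5634
  (138 − 127.9482)²/127.9482 = 0.7897
  (154 − 138.3418)²/138.3418 = 1.7723
  (130 − 128.7002)²/128.7002 = 0.0131
  (162 − 163.5088)²/163.5088 = 0.0139
  (177 − 176.7910)²/176.7910 = 0.0002
  (76 − 51.5898)²/51.5898 = 11.5499
  (57 − 65.5430)²/65.5430 = 1.1135
  (55 − 70.8672)²/70.8672 = 3.5527
χ² = 6.5634 + 0.7897 + 1.7723 + 0.0131 + 0.0139 + 0.0002 + 11.5499 + 1.1135 + 3.5527 = 25.369

25.369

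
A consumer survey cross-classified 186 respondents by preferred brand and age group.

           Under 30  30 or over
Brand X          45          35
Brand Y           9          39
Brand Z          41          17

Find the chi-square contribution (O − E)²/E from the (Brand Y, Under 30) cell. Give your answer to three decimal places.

Row total (Brand Y) = 48; column total (Under 30) = 95; N = 186.
Expected count E = 48 × 95 / 186 = 24.5161.
Contribution = (O − E)²/E = (9 − 24.5161)² / 24.5161 = 9.820.

9.820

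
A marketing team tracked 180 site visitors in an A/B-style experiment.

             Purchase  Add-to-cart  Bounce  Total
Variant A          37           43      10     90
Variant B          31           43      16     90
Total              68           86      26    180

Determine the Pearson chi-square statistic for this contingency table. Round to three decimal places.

Grand total N = 180.
Expected counts (row total × column total / N):
  Variant A, Purchase: 90×68/180 = 34.0000
  Variant A, Add-to-cart: 90×86/180 = 43.0000
  Variant A, Bounce: 90×26/180 = 13.0000
  Variant B, Purchase: 90×68/180 = 34.0000
  Variant B, Add-to-cart: 90×86/180 = 43.0000
  Variant B, Bounce: 90×26/180 = 13.0000
Contributions (O − E)²/E:
  (37 − 34.0000)²/34.0000 = 0.2647
  (43 − 43.0000)²/43.0000 = 0.0000
  (10 − 13.0000)²/13.0000 = 0.6923
  (31 − 34.0000)²/34.0000 = 0.2647
  (43 − 43.0000)²/43.0000 = 0.0000
  (16 − 13.0000)²/13.0000 = 0.6923
χ² = 0.2647 + 0.0000 + 0.6923 + 0.2647 + 0.0000 + 0.6923 = 1.914

1.914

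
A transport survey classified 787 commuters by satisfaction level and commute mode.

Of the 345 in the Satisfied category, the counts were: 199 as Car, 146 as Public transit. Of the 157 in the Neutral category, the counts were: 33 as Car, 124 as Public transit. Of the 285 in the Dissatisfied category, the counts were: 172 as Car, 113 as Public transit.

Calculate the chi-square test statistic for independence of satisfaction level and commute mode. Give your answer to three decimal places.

72.593

Row totals: 345, 157, 285. Column totals: 404, 383. Grand total N = 787.
Expected counts (row total × column total / N):
  Satisfied, Car: 345×404/787 = 177.1029
  Satisfied, Public transit: 345×383/787 = 167.8971
  Neutral, Car: 157×404/787 = 80.5947
  Neutral, Public transit: 157×383/787 = 76.4053
  Dissatisfied, Car: 285×404/787 = 146.3024
  Dissatisfied, Public transit: 285×383/787 = 138.6976
Contributions (O − E)²/E:
  (199 − 177.1029)²/177.1029 = 2.7074
  (146 − 167.8971)²/167.8971 = 2.8558
  (33 − 80.5947)²/80.5947 = 28.1068
  (124 − 76.4053)²/76.4053 = 29.6479
  (172 − 146.3024)²/146.3024 = 4.5137
  (113 − 138.6976)²/138.6976 = 4.7612
χ² = 2.7074 + 2.8558 + 28.1068 + 29.6479 + 4.5137 + 4.7612 = 72.593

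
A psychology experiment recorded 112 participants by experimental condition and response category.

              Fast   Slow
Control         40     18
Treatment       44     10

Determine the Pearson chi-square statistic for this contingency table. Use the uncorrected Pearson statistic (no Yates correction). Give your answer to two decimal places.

2.34

Row totals: 58, 54. Column totals: 84, 28. Grand total N = 112.
Expected counts (row total × column total / N):
  Control, Fast: 58×84/112 = 43.500
  Control, Slow: 58×28/112 = 14.500
  Treatment, Fast: 54×84/112 = 40.500
  Treatment, Slow: 54×28/112 = 13.500
Contributions (O − E)²/E:
  (40 − 43.500)²/43.500 = 0.2816
  (18 − 14.500)²/14.500 = 0.8448
  (44 − 40.500)²/40.500 = 0.3025
  (10 − 13.500)²/13.500 = 0.9074
χ² = 0.2816 + 0.8448 + 0.3025 + 0.9074 = 2.34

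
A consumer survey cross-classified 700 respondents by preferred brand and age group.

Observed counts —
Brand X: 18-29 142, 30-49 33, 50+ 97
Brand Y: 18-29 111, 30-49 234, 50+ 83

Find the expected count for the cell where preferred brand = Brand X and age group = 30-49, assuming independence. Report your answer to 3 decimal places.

Row total (Brand X) = 272; column total (30-49) = 267; grand total N = 700.
Expected count = (row total × column total) / N = 272 × 267 / 700 = 103.749.

103.749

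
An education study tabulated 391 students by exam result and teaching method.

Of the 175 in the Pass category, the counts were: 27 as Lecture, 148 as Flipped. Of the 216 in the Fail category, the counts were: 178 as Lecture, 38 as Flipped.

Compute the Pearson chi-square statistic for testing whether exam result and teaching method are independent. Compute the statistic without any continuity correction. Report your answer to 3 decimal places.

173.891

Row totals: 175, 216. Column totals: 205, 186. Grand total N = 391.
Expected counts (row total × column total / N):
  Pass, Lecture: 175×205/391 = 91.7519
  Pass, Flipped: 175×186/391 = 83.2481
  Fail, Lecture: 216×205/391 = 113.2481
  Fail, Flipped: 216×186/391 = 102.7519
Contributions (O − E)²/E:
  (27 − 91.7519)²/91.7519 = 45.6972
  (148 − 83.2481)²/83.2481 = 50.3652
  (178 − 113.2481)²/113.2481 = 37.0232
  (38 − 102.7519)²/102.7519 = 40.8052
χ² = 45.6972 + 50.3652 + 37.0232 + 40.8052 = 173.891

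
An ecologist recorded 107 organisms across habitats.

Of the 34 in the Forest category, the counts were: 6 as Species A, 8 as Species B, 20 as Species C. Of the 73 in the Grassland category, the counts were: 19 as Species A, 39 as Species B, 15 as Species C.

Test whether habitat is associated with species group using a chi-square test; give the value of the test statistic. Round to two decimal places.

Row totals: 34, 73. Column totals: 25, 47, 35. Grand total N = 107.
Expected counts (row total × column total / N):
  Forest, Species A: 34×25/107 = 7.944
  Forest, Species B: 34×47/107 = 14.935
  Forest, Species C: 34×35/107 = 11.121
  Grassland, Species A: 73×25/107 = 17.056
  Grassland, Species B: 73×47/107 = 32.065
  Grassland, Species C: 73×35/107 = 23.879
Contributions (O − E)²/E:
  (6 − 7.944)²/7.944 = 0.4757
  (8 − 14.935)²/14.935 = 3.2202
  (20 − 11.121)²/11.121 = 7.0890
  (19 − 17.056)²/17.056 = 0.2216
  (39 − 32.065)²/32.065 = 1.4999
  (15 − 23.879)²/23.879 = 3.3015
χ² = 0.4757 + 3.2202 + 7.0890 + 0.2216 + 1.4999 + 3.3015 = 15.81

15.81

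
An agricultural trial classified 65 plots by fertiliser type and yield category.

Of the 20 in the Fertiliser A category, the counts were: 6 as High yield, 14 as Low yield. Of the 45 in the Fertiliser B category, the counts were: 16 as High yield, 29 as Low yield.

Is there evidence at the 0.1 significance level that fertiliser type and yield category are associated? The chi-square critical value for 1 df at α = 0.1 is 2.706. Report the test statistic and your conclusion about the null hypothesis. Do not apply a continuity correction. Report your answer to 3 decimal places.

Row totals: 20, 45. Column totals: 22, 43. Grand total N = 65.
Expected counts (row total × column total / N):
  Fertiliser A, High yield: 20×22/65 = 6.7692
  Fertiliser A, Low yield: 20×43/65 = 13.2308
  Fertiliser B, High yield: 45×22/65 = 15.2308
  Fertiliser B, Low yield: 45×43/65 = 29.7692
Contributions (O − E)²/E:
  (6 − 6.7692)²/6.7692 = 0.0874
  (14 − 13.2308)²/13.2308 = 0.0447
  (16 − 15.2308)²/15.2308 = 0.0388
  (29 − 29.7692)²/29.7692 = 0.0199
χ² = 0.0874 + 0.0447 + 0.0388 + 0.0199 = 0.191
df = (2−1)(2−1) = 1. Since 0.191 < 2.706, fail to reject the null hypothesis of independence at α = 0.1.

0.191; fail to reject H₀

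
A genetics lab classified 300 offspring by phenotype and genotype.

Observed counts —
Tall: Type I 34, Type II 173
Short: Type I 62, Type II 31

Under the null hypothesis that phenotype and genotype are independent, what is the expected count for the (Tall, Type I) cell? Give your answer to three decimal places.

66.240

Row total (Tall) = 207; column total (Type I) = 96; grand total N = 300.
Expected count = (row total × column total) / N = 207 × 96 / 300 = 66.240.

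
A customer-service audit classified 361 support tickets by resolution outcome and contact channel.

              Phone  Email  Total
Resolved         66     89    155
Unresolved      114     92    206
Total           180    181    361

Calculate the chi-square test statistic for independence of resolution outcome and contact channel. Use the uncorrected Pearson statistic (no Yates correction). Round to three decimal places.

Grand total N = 361.
Expected counts (row total × column total / N):
  Resolved, Phone: 155×180/361 = 77.2853
  Resolved, Email: 155×181/361 = 77.7147
  Unresolved, Phone: 206×180/361 = 102.7147
  Unresolved, Email: 206×181/361 = 103.2853
Contributions (O − E)²/E:
  (66 − 77.2853)²/77.2853 = 1.6479
  (89 − 77.7147)²/77.7147 = 1.6388
  (114 − 102.7147)²/102.7147 = 1.2399
  (92 − 103.2853)²/103.2853 = 1.2331
χ² = 1.6479 + 1.6388 + 1.2399 + 1.2331 = 5.760

5.760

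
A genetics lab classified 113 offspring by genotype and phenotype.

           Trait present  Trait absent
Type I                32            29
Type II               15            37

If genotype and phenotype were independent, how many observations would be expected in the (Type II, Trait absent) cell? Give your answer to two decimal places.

Row total (Type II) = 52; column total (Trait absent) = 66; grand total N = 113.
Expected count = (row total × column total) / N = 52 × 66 / 113 = 30.37.

30.37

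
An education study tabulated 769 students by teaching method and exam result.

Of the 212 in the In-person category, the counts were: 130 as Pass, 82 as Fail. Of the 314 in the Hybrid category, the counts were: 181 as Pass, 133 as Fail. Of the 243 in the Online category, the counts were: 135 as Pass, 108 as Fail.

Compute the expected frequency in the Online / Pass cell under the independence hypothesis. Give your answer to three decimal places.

Row total (Online) = 243; column total (Pass) = 446; grand total N = 769.
Expected count = (row total × column total) / N = 243 × 446 / 769 = 140.934.

140.934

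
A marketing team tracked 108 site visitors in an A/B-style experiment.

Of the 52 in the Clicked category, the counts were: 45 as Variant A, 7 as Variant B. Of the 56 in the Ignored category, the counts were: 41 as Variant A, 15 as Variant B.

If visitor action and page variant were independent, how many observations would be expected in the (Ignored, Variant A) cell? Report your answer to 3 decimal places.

44.593

Row total (Ignored) = 56; column total (Variant A) = 86; grand total N = 108.
Expected count = (row total × column total) / N = 56 × 86 / 108 = 44.593.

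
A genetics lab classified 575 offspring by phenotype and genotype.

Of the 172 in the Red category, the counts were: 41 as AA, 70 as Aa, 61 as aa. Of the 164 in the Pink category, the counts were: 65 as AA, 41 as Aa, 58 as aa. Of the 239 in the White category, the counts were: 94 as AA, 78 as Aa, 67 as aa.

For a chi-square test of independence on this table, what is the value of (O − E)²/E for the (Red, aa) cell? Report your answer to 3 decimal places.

Row total (Red) = 172; column total (aa) = 186; N = 575.
Expected count E = 172 × 186 / 575 = 55.6383.
Contribution = (O − E)²/E = (61 − 55.6383)² / 55.6383 = 0.517.

0.517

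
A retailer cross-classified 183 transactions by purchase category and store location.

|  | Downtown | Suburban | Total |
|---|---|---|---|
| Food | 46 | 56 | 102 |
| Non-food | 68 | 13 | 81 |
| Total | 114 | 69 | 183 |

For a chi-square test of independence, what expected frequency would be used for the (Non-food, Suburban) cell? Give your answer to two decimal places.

Row total (Non-food) = 81; column total (Suburban) = 69; grand total N = 183.
Expected count = (row total × column total) / N = 81 × 69 / 183 = 30.54.

30.54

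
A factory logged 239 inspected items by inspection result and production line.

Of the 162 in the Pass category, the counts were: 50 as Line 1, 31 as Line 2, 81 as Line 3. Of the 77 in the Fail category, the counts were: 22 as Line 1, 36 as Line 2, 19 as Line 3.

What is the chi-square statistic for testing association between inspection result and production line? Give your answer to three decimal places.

Row totals: 162, 77. Column totals: 72, 67, 100. Grand total N = 239.
Expected counts (row total × column total / N):
  Pass, Line 1: 162×72/239 = 48.8033
  Pass, Line 2: 162×67/239 = 45.4142
  Pass, Line 3: 162×100/239 = 67.7824
  Fail, Line 1: 77×72/239 = 23.1967
  Fail, Line 2: 77×67/239 = 21.5858
  Fail, Line 3: 77×100/239 = 32.2176
Contributions (O − E)²/E:
  (50 − 48.8033)²/48.8033 = 0.0293
  (31 − 45.4142)²/45.4142 = 4.5750
  (81 − 67.7824)²/67.7824 = 2.5774
  (22 − 23.1967)²/23.1967 = 0.0617
  (36 − 21.5858)²/21.5858 = 9.6253
  (19 − 32.2176)²/32.2176 = 5.4227
χ² = 0.0293 + 4.5750 + 2.5774 + 0.0617 + 9.6253 + 5.4227 = 22.291

22.291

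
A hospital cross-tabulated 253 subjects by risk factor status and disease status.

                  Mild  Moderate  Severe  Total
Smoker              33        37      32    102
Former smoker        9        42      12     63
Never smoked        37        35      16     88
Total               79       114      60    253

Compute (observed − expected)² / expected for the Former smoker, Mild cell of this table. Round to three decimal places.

5.789

Row total (Former smoker) = 63; column total (Mild) = 79; N = 253.
Expected count E = 63 × 79 / 253 = 19.67194.
Contribution = (O − E)²/E = (9 − 19.67194)² / 19.67194 = 5.789.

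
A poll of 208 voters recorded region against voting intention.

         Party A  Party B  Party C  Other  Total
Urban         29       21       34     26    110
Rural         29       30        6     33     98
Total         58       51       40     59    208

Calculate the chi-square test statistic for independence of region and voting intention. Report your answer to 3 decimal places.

Grand total N = 208.
Expected counts (row total × column total / N):
  Urban, Party A: 110×58/208 = 30.6731
  Urban, Party B: 110×51/208 = 26.9712
  Urban, Party C: 110×40/208 = 21.1538
  Urban, Other: 110×59/208 = 31.2019
  Rural, Party A: 98×58/208 = 27.3269
  Rural, Party B: 98×51/208 = 24.0288
  Rural, Party C: 98×40/208 = 18.8462
  Rural, Other: 98×59/208 = 27.7981
Contributions (O − E)²/E:
  (29 − 30.6731)²/30.6731 = 0.0913
  (21 − 26.9712)²/26.9712 = 1.3220
  (34 − 21.1538)²/21.1538 = 7.8012
  (26 − 31.2019)²/31.2019 = 0.8672
  (29 − 27.3269)²/27.3269 = 0.1024
  (30 − 24.0288)²/24.0288 = 1.4839
  (6 − 18.8462)²/18.8462 = 8.7564
  (33 − 27.7981)²/27.7981 = 0.9734
χ² = 0.0913 + 1.3220 + 7.8012 + 0.8672 + 0.1024 + 1.4839 + 8.7564 + 0.9734 = 21.398

21.398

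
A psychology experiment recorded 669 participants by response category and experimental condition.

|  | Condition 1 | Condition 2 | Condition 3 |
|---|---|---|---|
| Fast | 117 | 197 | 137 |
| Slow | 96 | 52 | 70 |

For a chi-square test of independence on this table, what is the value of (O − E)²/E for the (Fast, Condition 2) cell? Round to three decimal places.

Row total (Fast) = 451; column total (Condition 2) = 249; N = 669.
Expected count E = 451 × 249 / 669 = 167.8610.
Contribution = (O − E)²/E = (197 − 167.8610)² / 167.8610 = 5.058.

5.058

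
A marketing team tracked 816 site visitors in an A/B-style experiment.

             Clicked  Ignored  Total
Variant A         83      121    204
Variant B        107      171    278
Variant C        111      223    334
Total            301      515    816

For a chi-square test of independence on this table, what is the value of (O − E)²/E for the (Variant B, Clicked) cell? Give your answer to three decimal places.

Row total (Variant B) = 278; column total (Clicked) = 301; N = 816.
Expected count E = 278 × 301 / 816 = 102.5466.
Contribution = (O − E)²/E = (107 − 102.5466)² / 102.5466 = 0.193.

0.193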